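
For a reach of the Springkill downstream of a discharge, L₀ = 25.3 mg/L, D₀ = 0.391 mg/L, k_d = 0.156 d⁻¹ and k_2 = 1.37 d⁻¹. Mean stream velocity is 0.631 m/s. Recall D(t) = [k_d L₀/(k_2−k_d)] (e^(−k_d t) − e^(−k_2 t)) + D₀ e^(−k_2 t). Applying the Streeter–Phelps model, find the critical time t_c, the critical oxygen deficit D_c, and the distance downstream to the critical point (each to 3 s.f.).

With k_2/k_d = 8.782 and 1 − D₀(k_2−k_d)/(k_d L₀) = 0.8797,
t_c = ln(8.782 × 0.8797) / (1.37 − 0.156) = ln(7.726) / 1.214 = 2.045/1.214 = 1.684 d.
L(t_c) = L₀ e^(−k_d t_c) = 25.3 × 0.7690 = 19.45 mg/L, and at the critical point k_2 D_c = k_d L, so D_c = (0.156/1.37) × 19.45 = 2.215 mg/L.
x_c = v t_c = 0.631 m/s × 1.684 d × 86400 s/d = 91820 m ≈ 91.8 km.

t_c ≈ 1.68 d; D_c ≈ 2.22 mg/L; x_c ≈ 91.8 km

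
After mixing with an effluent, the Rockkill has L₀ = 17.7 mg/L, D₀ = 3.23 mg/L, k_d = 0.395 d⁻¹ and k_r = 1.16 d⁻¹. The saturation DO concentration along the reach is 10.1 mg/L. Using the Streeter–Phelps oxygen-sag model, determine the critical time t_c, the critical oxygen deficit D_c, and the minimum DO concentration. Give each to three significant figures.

t_c ≈ 0.838 d; D_c ≈ 4.33 mg/L; min DO ≈ 5.77 mg/L

With k_r/k_d = 2.937 and 1 − D₀(k_r−k_d)/(k_d L₀) = 0.6466,
t_c = ln(2.937 × 0.6466) / (1.16 − 0.395) = ln(1.899) / 0.7650 = 0.6412/0.7650 = 0.8382 d.
L(t_c) = L₀ e^(−k_d t_c) = 17.7 × 0.7181 = 12.71 mg/L, and at the critical point k_r D_c = k_d L, so D_c = (0.395/1.16) × 12.71 = 4.328 mg/L.
Minimum DO = C_s − D_c = 10.1 − 4.328 = 5.772 mg/L.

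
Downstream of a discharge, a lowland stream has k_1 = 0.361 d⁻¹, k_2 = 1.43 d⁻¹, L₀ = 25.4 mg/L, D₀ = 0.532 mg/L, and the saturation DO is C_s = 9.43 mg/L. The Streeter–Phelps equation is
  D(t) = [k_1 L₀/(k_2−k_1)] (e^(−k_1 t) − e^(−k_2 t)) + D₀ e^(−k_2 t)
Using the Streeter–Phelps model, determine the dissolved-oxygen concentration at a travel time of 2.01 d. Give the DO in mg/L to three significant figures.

k_1 L₀/(k_2−k_1) = 0.361×25.4/(1.43−0.361) = 9.169/1.069 = 8.578 mg/L.
e^(−k_1 t) = e^(−0.361×2.010) = 0.4840; e^(−k_2 t) = e^(−1.43×2.010) = 0.05646.
D = 8.578 × (0.4840 − 0.05646) + 0.532 × 0.05646 = 3.668 + 0.03003 = 3.698 mg/L.
DO = C_s − D = 9.43 − 3.698 = 5.732 mg/L.

DO ≈ 5.73 mg/L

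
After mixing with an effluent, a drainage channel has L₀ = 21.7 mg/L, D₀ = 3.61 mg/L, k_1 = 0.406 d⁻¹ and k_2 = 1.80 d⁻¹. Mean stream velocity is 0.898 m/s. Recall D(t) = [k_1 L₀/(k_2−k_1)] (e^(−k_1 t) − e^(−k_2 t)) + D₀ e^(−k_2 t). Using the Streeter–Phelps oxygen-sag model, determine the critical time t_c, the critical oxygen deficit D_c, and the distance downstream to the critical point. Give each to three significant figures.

At the critical point dD/dt = 0, so k_1 L₀ e^(−k_1 t) = k_2 D. Substituting D(t) from the Streeter–Phelps equation and solving for t gives
t_c = ln[(k_2/k_1)(1 − D₀(k_2−k_1)/(k_1 L₀))] / (k_2−k_1).
Here k_2−k_1 = 1.394 d⁻¹ and 1 − D₀(k_2−k_1)/(k_1 L₀) = 1 − 3.61×1.394/(0.406×21.7) = 0.4288, so
t_c = ln(4.433 × 0.4288) / 1.394 = 0.6424 / 1.394 = 0.4609 d.
D_c = (k_1/k_2) L₀ e^(−k_1 t_c) = (0.406/1.80) × 21.7 × e^(−0.406×0.4609) = 0.2256 × 21.7 × 0.8294 = 4.059 mg/L.
x_c = v t_c = 0.898 m/s × 0.4609 d × 86400 s/d = 35760 m ≈ 35.8 km.

t_c ≈ 0.461 d; D_c ≈ 4.06 mg/L; x_c ≈ 35.8 km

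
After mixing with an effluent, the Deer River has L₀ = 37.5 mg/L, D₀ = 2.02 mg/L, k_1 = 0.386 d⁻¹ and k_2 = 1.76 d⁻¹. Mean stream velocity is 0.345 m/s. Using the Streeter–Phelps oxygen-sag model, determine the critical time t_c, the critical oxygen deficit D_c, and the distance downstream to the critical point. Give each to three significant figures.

With k_2/k_1 = 4.560 and 1 − D₀(k_2−k_1)/(k_1 L₀) = 0.8083,
t_c = ln(4.560 × 0.8083) / (1.76 − 0.386) = ln(3.685) / 1.374 = 1.304/1.374 = 0.9493 d.
L(t_c) = L₀ e^(−k_1 t_c) = 37.5 × 0.6932 = 26.00 mg/L, and at the critical point k_2 D_c = k_1 L, so D_c = (0.386/1.76) × 26.00 = 5.701 mg/L.
x_c = v t_c = 0.345 m/s × 0.9493 d × 86400 s/d = 28300 m ≈ 28.3 km.

t_c ≈ 0.949 d; D_c ≈ 5.70 mg/L; x_c ≈ 28.3 km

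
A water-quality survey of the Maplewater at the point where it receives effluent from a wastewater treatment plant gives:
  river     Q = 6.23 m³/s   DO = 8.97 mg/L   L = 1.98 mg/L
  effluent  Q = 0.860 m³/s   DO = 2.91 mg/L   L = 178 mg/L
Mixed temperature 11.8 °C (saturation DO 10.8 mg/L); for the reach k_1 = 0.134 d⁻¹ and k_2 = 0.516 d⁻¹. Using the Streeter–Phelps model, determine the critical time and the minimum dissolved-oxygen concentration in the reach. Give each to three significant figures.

t_c ≈ 2.55 d; minimum DO ≈ 6.49 mg/L

Mixed DO = (6.23×8.97 + 0.860×2.91)/(6.23+0.860) = 58.39/7.090 = 8.235 mg/L.
Mixed L₀ = (6.23×1.98 + 0.860×178)/(7.090) = 165.4/7.090 = 23.33 mg/L.
Initial deficit D₀ = C_s − DO₀ = 10.8 − 8.235 = 2.565 mg/L.
t_c = (1/0.3820) ln[(0.516/0.134)(1 − 2.565×0.3820/(0.134×23.33))] = 2.618 × ln(2.644) = 2.545 d.
D_c = (0.134/0.516) × 23.33 × e^(−0.134×2.545) = 0.2597 × 23.33 × 0.7110 = 4.308 mg/L.
Minimum DO = 10.8 − 4.308 = 6.492 mg/L.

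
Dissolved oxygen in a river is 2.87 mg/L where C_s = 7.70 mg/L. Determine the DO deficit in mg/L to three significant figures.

D = C_s − C = 7.70 − 2.87 = 4.83 mg/L.

D ≈ 4.83 mg/L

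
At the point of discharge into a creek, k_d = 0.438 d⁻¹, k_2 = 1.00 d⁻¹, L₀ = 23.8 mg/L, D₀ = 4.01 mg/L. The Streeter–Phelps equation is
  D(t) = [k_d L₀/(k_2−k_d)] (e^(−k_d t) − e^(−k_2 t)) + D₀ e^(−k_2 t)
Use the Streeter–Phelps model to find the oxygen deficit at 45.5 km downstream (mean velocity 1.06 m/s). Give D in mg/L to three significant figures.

D ≈ 6.08 mg/L

Travel time t = x/v = 45.5 km / (1.06 m/s) = 45500 m / 1.06 m/s = 42920 s = 0.4968 d.
k_d L₀/(k_2−k_d) = 0.438×23.8/(1.00−0.438) = 10.42/0.5620 = 18.55 mg/L.
e^(−k_d t) = e^(−0.438×0.4968) = 0.8044; e^(−k_2 t) = e^(−1.00×0.4968) = 0.6085.
D = 18.55 × (0.8044 − 0.6085) + 4.01 × 0.6085 = 3.635 + 2.440 = 6.075 mg/L.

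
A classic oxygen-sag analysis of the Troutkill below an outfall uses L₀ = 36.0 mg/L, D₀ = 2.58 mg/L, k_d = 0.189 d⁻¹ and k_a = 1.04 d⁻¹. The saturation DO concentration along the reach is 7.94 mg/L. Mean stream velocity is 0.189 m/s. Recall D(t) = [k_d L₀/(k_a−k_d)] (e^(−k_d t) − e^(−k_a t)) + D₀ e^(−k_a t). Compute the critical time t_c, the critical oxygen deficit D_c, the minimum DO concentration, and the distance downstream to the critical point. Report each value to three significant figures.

t_c ≈ 1.55 d; D_c ≈ 4.88 mg/L; min DO ≈ 3.06 mg/L; x_c ≈ 25.2 km

With k_a/k_d = 5.503 and 1 − D₀(k_a−k_d)/(k_d L₀) = 0.6773,
t_c = ln(5.503 × 0.6773) / (1.04 − 0.189) = ln(3.727) / 0.8510 = 1.316/0.8510 = 1.546 d.
D_c = (k_d/k_a) L₀ e^(−k_d t_c) = (0.189/1.04) × 36.0 × e^(−0.189×1.546) = 0.1817 × 36.0 × 0.7466 = 4.885 mg/L.
Minimum DO = C_s − D_c = 7.94 − 4.885 = 3.055 mg/L.
x_c = v t_c = 0.189 m/s × 1.546 d × 86400 s/d = 25240 m ≈ 25.2 km.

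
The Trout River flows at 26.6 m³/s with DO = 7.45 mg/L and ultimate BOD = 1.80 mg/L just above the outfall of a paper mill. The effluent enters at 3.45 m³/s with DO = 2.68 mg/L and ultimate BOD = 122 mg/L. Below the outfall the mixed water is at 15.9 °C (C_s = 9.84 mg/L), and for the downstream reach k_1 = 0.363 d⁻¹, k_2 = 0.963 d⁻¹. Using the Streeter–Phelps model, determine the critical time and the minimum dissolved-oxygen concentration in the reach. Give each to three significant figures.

t_c ≈ 1.00 d; minimum DO ≈ 5.76 mg/L

Mixed DO = (26.6×7.45 + 3.45×2.68)/(26.6+3.45) = 207.4/30.05 = 6.902 mg/L.
Mixed L₀ = (26.6×1.80 + 3.45×122)/(30.05) = 468.8/30.05 = 15.60 mg/L.
Initial deficit D₀ = C_s − DO₀ = 9.84 − 6.902 = 2.938 mg/L.
t_c = (1/0.6000) ln[(0.963/0.363)(1 − 2.938×0.6000/(0.363×15.60))] = 1.667 × ln(1.827) = 1.005 d.
D_c = (0.363/0.963) × 15.60 × e^(−0.363×1.005) = 0.3769 × 15.60 × 0.6944 = 4.083 mg/L.
Minimum DO = 9.84 − 4.083 = 5.757 mg/L.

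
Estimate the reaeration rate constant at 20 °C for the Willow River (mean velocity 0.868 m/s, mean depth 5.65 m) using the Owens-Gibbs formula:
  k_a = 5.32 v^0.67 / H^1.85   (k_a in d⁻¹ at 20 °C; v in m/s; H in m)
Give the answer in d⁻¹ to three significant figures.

k_a ≈ 0.197 d⁻¹

k_a = 5.32 × 0.868^0.67 / 5.65^1.85 = 5.32 × 0.9095 / 24.62 = 0.1965 d⁻¹.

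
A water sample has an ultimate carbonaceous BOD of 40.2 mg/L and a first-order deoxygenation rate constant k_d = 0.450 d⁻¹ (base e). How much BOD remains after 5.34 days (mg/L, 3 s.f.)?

L ≈ 3.64 mg/L

L_t = L₀ e^(−k_d t) = 40.2 × e^(−0.450×5.34) = 40.2 × 0.09045 = 3.636 mg/L.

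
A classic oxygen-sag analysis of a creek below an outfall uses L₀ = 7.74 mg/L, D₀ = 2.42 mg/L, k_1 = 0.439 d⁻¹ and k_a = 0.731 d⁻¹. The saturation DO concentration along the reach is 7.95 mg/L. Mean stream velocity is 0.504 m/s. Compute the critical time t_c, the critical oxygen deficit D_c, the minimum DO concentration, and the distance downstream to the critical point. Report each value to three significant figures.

t_c ≈ 0.948 d; D_c ≈ 3.07 mg/L; min DO ≈ 4.88 mg/L; x_c ≈ 41.3 km

At the critical point dD/dt = 0, so k_1 L₀ e^(−k_1 t) = k_a D. Substituting D(t) from the Streeter–Phelps equation and solving for t gives
t_c = ln[(k_a/k_1)(1 − D₀(k_a−k_1)/(k_1 L₀))] / (k_a−k_1).
Here k_a−k_1 = 0.2920 d⁻¹ and 1 − D₀(k_a−k_1)/(k_1 L₀) = 1 − 2.42×0.2920/(0.439×7.74) = 0.7920, so
t_c = ln(1.665 × 0.7920) / 0.2920 = 0.2768 / 0.2920 = 0.9478 d.
D_c = (k_1/k_a) L₀ e^(−k_1 t_c) = (0.439/0.731) × 7.74 × e^(−0.439×0.9478) = 0.6005 × 7.74 × 0.6596 = 3.066 mg/L.
Minimum DO = C_s − D_c = 7.95 − 3.066 = 4.884 mg/L.
x_c = v t_c = 0.504 m/s × 0.9478 d × 86400 s/d = 41270 m ≈ 41.3 km.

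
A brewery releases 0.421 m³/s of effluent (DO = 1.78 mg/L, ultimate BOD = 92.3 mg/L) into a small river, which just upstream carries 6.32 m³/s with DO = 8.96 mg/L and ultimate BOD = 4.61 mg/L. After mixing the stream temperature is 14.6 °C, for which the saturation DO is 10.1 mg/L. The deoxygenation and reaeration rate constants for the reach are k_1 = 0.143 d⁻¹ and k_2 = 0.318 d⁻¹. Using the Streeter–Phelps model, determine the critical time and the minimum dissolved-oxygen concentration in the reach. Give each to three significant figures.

t_c ≈ 3.34 d; minimum DO ≈ 7.29 mg/L

Mixed DO = (6.32×8.96 + 0.421×1.78)/(6.32+0.421) = 57.38/6.741 = 8.512 mg/L.
Mixed L₀ = (6.32×4.61 + 0.421×92.3)/(6.741) = 67.99/6.741 = 10.09 mg/L.
Initial deficit D₀ = C_s − DO₀ = 10.1 − 8.512 = 1.588 mg/L.
t_c = (1/0.1750) ln[(0.318/0.143)(1 − 1.588×0.1750/(0.143×10.09))] = 5.714 × ln(1.795) = 3.344 d.
D_c = (0.143/0.318) × 10.09 × e^(−0.143×3.344) = 0.4497 × 10.09 × 0.6199 = 2.812 mg/L.
Minimum DO = 10.1 − 2.812 = 7.288 mg/L.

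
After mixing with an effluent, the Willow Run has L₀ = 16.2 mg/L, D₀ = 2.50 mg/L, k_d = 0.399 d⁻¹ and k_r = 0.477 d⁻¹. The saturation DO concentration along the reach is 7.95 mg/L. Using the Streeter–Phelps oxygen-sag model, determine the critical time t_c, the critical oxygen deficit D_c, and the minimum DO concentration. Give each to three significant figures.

t_c ≈ 1.90 d; D_c ≈ 6.36 mg/L; min DO ≈ 1.59 mg/L

With k_r/k_d = 1.195 and 1 − D₀(k_r−k_d)/(k_d L₀) = 0.9698,
t_c = ln(1.195 × 0.9698) / (0.477 − 0.399) = ln(1.159) / 0.07800 = 0.1479/0.07800 = 1.896 d.
L(t_c) = L₀ e^(−k_d t_c) = 16.2 × 0.4692 = 7.601 mg/L, and at the critical point k_r D_c = k_d L, so D_c = (0.399/0.477) × 7.601 = 6.358 mg/L.
Minimum DO = C_s − D_c = 7.95 − 6.358 = 1.592 mg/L.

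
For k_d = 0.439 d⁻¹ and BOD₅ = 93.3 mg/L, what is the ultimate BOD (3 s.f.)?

L₀ ≈ 105 mg/L

BOD₅ = L₀(1 − e^(−5k_d)) ⇒ L₀ = BOD₅ / (1 − e^(−5×0.439))
= 93.3 / (1 − 0.1114) = 93.3 / 0.8886 = 105.0 mg/L.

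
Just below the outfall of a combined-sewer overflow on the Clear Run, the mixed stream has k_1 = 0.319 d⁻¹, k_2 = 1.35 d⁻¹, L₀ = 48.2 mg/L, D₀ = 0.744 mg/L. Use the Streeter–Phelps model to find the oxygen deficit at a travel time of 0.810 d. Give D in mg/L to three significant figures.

k_1 L₀/(k_2−k_1) = 0.319×48.2/(1.35−0.319) = 15.38/1.031 = 14.91 mg/L.
e^(−k_1 t) = e^(−0.319×0.8100) = 0.7723; e^(−k_2 t) = e^(−1.35×0.8100) = 0.3350.
D = 14.91 × (0.7723 − 0.3350) + 0.744 × 0.3350 = 6.521 + 0.2493 = 6.770 mg/L.

D ≈ 6.77 mg/L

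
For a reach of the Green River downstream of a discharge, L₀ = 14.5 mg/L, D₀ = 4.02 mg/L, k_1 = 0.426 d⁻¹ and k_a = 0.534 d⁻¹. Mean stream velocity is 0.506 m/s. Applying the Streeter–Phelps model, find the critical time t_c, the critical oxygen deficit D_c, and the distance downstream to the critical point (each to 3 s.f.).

With k_a/k_1 = 1.254 and 1 − D₀(k_a−k_1)/(k_1 L₀) = 0.9297,
t_c = ln(1.254 × 0.9297) / (0.534 − 0.426) = ln(1.165) / 0.1080 = 0.1531/0.1080 = 1.417 d.
D_c = (k_1/k_a) L₀ e^(−k_1 t_c) = (0.426/0.534) × 14.5 × e^(−0.426×1.417) = 0.7978 × 14.5 × 0.5467 = 6.324 mg/L.
x_c = v t_c = 0.506 m/s × 1.417 d × 86400 s/d = 61970 m ≈ 62.0 km.

t_c ≈ 1.42 d; D_c ≈ 6.32 mg/L; x_c ≈ 62.0 km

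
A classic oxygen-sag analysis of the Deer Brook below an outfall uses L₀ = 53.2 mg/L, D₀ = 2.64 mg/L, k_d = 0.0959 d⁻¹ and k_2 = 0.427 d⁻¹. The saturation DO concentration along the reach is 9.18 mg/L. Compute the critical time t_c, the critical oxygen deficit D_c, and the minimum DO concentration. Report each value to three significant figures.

t_c ≈ 3.94 d; D_c ≈ 8.19 mg/L; min DO ≈ 0.994 mg/L

At the critical point dD/dt = 0, so k_d L₀ e^(−k_d t) = k_2 D. Substituting D(t) from the Streeter–Phelps equation and solving for t gives
t_c = ln[(k_2/k_d)(1 − D₀(k_2−k_d)/(k_d L₀))] / (k_2−k_d).
Here k_2−k_d = 0.3311 d⁻¹ and 1 − D₀(k_2−k_d)/(k_d L₀) = 1 − 2.64×0.3311/(0.0959×53.2) = 0.8287, so
t_c = ln(4.453 × 0.8287) / 0.3311 = 1.306 / 0.3311 = 3.943 d.
L(t_c) = L₀ e^(−k_d t_c) = 53.2 × 0.6851 = 36.45 mg/L, and at the critical point k_2 D_c = k_d L, so D_c = (0.0959/0.427) × 36.45 = 8.186 mg/L.
Minimum DO = C_s − D_c = 9.18 − 8.186 = 0.9939 mg/L.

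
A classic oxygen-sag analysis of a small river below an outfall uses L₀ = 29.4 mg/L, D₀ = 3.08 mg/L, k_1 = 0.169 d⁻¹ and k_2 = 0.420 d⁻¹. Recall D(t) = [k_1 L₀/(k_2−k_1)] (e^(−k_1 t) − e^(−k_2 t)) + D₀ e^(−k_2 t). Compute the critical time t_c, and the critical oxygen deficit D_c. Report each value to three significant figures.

With k_2/k_1 = 2.485 and 1 − D₀(k_2−k_1)/(k_1 L₀) = 0.8444,
t_c = ln(2.485 × 0.8444) / (0.420 − 0.169) = ln(2.099) / 0.2510 = 0.7412/0.2510 = 2.953 d.
D_c = (k_1/k_2) L₀ e^(−k_1 t_c) = (0.169/0.420) × 29.4 × e^(−0.169×2.953) = 0.4024 × 29.4 × 0.6071 = 7.182 mg/L.

t_c ≈ 2.95 d; D_c ≈ 7.18 mg/L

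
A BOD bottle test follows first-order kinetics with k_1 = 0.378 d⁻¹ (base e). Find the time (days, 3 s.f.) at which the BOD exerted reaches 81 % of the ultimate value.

t ≈ 4.39 d

y/L₀ = 1 − e^(−k_1 t) = 0.81 ⇒ e^(−k_1 t) = 0.190
t = −ln(0.190) / 0.378 = 1.661 / 0.378 = 4.393 d.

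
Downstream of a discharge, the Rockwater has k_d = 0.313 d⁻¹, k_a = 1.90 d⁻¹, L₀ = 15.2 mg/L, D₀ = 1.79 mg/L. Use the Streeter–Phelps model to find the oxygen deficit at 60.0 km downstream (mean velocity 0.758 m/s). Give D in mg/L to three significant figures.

Travel time t = x/v = 60.0 km / (0.758 m/s) = 60000 m / 0.758 m/s = 79160 s = 0.9162 d.
k_d L₀/(k_a−k_d) = 0.313×15.2/(1.90−0.313) = 4.758/1.587 = 2.998 mg/L.
e^(−k_d t) = e^(−0.313×0.9162) = 0.7507; e^(−k_a t) = e^(−1.90×0.9162) = 0.1754.
D = 2.998 × (0.7507 − 0.1754) + 1.79 × 0.1754 = 1.725 + 0.3140 = 2.039 mg/L.

D ≈ 2.04 mg/L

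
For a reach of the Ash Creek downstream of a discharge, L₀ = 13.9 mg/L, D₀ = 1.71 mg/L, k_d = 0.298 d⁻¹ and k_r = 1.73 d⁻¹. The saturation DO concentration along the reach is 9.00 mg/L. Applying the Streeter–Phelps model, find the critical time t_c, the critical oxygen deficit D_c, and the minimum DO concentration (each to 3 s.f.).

t_c ≈ 0.604 d; D_c ≈ 2.00 mg/L; min DO ≈ 7.00 mg/L

With k_r/k_d = 5.805 and 1 − D₀(k_r−k_d)/(k_d L₀) = 0.4088,
t_c = ln(5.805 × 0.4088) / (1.73 − 0.298) = ln(2.373) / 1.432 = 0.8643/1.432 = 0.6036 d.
D_c = (k_d/k_r) L₀ e^(−k_d t_c) = (0.298/1.73) × 13.9 × e^(−0.298×0.6036) = 0.1723 × 13.9 × 0.8354 = 2.000 mg/L.
Minimum DO = C_s − D_c = 9.00 − 2.000 = 7.000 mg/L.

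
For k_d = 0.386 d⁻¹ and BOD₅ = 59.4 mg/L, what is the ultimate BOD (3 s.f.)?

BOD₅ = L₀(1 − e^(−5k_d)) ⇒ L₀ = BOD₅ / (1 − e^(−5×0.386))
= 59.4 / (1 − 0.1451) = 59.4 / 0.8549 = 69.49 mg/L.

L₀ ≈ 69.5 mg/L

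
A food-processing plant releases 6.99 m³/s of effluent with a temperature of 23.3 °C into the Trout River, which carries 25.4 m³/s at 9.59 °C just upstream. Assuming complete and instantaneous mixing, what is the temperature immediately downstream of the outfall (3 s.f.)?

12.5 °C

Flow-weighted mixing: C = (Q_r C_r + Q_w C_w)/(Q_r + Q_w)
= (25.4×9.59 + 6.99×23.3)/(25.4 + 6.99) = 406.5/32.39 = 12.55 °C.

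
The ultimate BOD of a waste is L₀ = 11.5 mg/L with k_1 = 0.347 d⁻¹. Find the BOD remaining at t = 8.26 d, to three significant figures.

L ≈ 0.655 mg/L

L_t = L₀ e^(−k_1 t) = 11.5 × e^(−0.347×8.26) = 11.5 × 0.05691 = 0.6545 mg/L.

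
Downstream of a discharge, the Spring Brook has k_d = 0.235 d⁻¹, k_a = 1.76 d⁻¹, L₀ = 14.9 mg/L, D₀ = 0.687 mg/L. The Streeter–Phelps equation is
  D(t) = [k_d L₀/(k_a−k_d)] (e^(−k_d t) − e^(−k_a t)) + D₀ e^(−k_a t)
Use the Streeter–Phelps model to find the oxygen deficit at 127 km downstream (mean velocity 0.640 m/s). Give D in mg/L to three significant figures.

Travel time t = x/v = 127 km / (0.640 m/s) = 127000 m / 0.640 m/s = 198400 s = 2.297 d.
k_d L₀/(k_a−k_d) = 0.235×14.9/(1.76−0.235) = 3.502/1.525 = 2.296 mg/L.
e^(−k_d t) = e^(−0.235×2.297) = 0.5829; e^(−k_a t) = e^(−1.76×2.297) = 0.01756.
D = 2.296 × (0.5829 − 0.01756) + 0.687 × 0.01756 = 1.298 + 0.01206 = 1.310 mg/L.

D ≈ 1.31 mg/L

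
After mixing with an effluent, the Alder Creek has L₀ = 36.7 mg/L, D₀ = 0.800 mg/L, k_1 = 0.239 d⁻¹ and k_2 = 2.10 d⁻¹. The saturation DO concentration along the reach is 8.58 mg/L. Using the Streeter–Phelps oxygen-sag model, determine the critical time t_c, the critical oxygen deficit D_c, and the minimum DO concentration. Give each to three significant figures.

At the critical point dD/dt = 0, so k_1 L₀ e^(−k_1 t) = k_2 D. Substituting D(t) from the Streeter–Phelps equation and solving for t gives
t_c = ln[(k_2/k_1)(1 − D₀(k_2−k_1)/(k_1 L₀))] / (k_2−k_1).
Here k_2−k_1 = 1.861 d⁻¹ and 1 − D₀(k_2−k_1)/(k_1 L₀) = 1 − 0.800×1.861/(0.239×36.7) = 0.8303, so
t_c = ln(8.787 × 0.8303) / 1.861 = 1.987 / 1.861 = 1.068 d.
L(t_c) = L₀ e^(−k_1 t_c) = 36.7 × 0.7748 = 28.43 mg/L, and at the critical point k_2 D_c = k_1 L, so D_c = (0.239/2.10) × 28.43 = 3.236 mg/L.
Minimum DO = C_s − D_c = 8.58 − 3.236 = 5.344 mg/L.

t_c ≈ 1.07 d; D_c ≈ 3.24 mg/L; min DO ≈ 5.34 mg/L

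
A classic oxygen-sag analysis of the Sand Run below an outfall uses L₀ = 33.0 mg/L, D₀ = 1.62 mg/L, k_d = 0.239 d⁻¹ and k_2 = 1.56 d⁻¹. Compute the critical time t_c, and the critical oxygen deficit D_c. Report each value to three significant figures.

At the critical point dD/dt = 0, so k_d L₀ e^(−k_d t) = k_2 D. Substituting D(t) from the Streeter–Phelps equation and solving for t gives
t_c = ln[(k_2/k_d)(1 − D₀(k_2−k_d)/(k_d L₀))] / (k_2−k_d).
Here k_2−k_d = 1.321 d⁻¹ and 1 − D₀(k_2−k_d)/(k_d L₀) = 1 − 1.62×1.321/(0.239×33.0) = 0.7287, so
t_c = ln(6.527 × 0.7287) / 1.321 = 1.559 / 1.321 = 1.180 d.
L(t_c) = L₀ e^(−k_d t_c) = 33.0 × 0.7542 = 24.89 mg/L, and at the critical point k_2 D_c = k_d L, so D_c = (0.239/1.56) × 24.89 = 3.813 mg/L.

t_c ≈ 1.18 d; D_c ≈ 3.81 mg/L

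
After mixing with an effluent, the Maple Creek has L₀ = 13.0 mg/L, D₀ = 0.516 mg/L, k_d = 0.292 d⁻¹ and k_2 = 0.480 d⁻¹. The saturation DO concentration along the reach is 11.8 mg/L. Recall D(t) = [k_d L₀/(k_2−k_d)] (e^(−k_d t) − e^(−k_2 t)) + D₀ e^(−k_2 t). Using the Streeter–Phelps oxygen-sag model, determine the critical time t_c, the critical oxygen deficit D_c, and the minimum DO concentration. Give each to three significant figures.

t_c ≈ 2.51 d; D_c ≈ 3.80 mg/L; min DO ≈ 8.00 mg/L

At the critical point dD/dt = 0, so k_d L₀ e^(−k_d t) = k_2 D. Substituting D(t) from the Streeter–Phelps equation and solving for t gives
t_c = ln[(k_2/k_d)(1 − D₀(k_2−k_d)/(k_d L₀))] / (k_2−k_d).
Here k_2−k_d = 0.1880 d⁻¹ and 1 − D₀(k_2−k_d)/(k_d L₀) = 1 − 0.516×0.1880/(0.292×13.0) = 0.9744, so
t_c = ln(1.644 × 0.9744) / 0.1880 = 0.4711 / 0.1880 = 2.506 d.
L(t_c) = L₀ e^(−k_d t_c) = 13.0 × 0.4811 = 6.254 mg/L, and at the critical point k_2 D_c = k_d L, so D_c = (0.292/0.480) × 6.254 = 3.804 mg/L.
Minimum DO = C_s − D_c = 11.8 − 3.804 = 7.996 mg/L.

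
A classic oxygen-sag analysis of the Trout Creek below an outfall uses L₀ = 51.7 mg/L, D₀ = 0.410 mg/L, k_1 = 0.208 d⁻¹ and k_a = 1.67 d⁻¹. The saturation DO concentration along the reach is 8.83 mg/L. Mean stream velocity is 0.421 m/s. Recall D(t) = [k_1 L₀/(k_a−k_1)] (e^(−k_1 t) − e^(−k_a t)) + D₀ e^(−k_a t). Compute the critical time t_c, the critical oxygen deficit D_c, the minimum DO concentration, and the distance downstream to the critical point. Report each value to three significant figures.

t_c ≈ 1.39 d; D_c ≈ 4.83 mg/L; min DO ≈ 4.00 mg/L; x_c ≈ 50.4 km

t_c = [1/(k_a−k_1)] ln[(k_a/k_1)(1 − D₀(k_a−k_1)/(k_1 L₀))]
= [1/(1.67−0.208)] ln[(1.67/0.208)(1 − 0.410×1.462/(0.208×51.7))]
= (1/1.462) ln[8.029 × 0.9443] = 0.6840 × ln(7.581) = 0.6840 × 2.026 = 1.386 d.
D_c = (k_1/k_a) L₀ e^(−k_1 t_c) = (0.208/1.67) × 51.7 × e^(−0.208×1.386) = 0.1246 × 51.7 × 0.7496 = 4.827 mg/L.
Minimum DO = C_s − D_c = 8.83 − 4.827 = 4.003 mg/L.
x_c = v t_c = 0.421 m/s × 1.386 d × 86400 s/d = 50400 m ≈ 50.4 km.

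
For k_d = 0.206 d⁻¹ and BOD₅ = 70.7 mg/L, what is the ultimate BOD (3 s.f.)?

L₀ ≈ 110 mg/L

BOD₅ = L₀(1 − e^(−5k_d)) ⇒ L₀ = BOD₅ / (1 − e^(−5×0.206))
= 70.7 / (1 − 0.3570) = 70.7 / 0.6430 = 110.0 mg/L.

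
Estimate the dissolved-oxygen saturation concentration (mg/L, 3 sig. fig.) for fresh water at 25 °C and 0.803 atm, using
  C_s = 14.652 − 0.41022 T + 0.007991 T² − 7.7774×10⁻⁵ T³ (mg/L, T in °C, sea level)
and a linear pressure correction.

C_s ≈ 6.57 mg/L

At sea level: C_s = 14.652 − 0.41022×25 + 0.007991×25² − 7.7774×10⁻⁵×25³ = 8.176 mg/L.
Pressure correction: C_s' = 8.176 × 0.803 = 6.565 mg/L.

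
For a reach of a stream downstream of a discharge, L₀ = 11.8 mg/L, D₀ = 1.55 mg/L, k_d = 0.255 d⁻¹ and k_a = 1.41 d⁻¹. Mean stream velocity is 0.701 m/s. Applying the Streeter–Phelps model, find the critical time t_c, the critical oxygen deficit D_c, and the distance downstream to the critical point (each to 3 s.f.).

t_c ≈ 0.698 d; D_c ≈ 1.79 mg/L; x_c ≈ 42.3 km

At the critical point dD/dt = 0, so k_d L₀ e^(−k_d t) = k_a D. Substituting D(t) from the Streeter–Phelps equation and solving for t gives
t_c = ln[(k_a/k_d)(1 − D₀(k_a−k_d)/(k_d L₀))] / (k_a−k_d).
Here k_a−k_d = 1.155 d⁻¹ and 1 − D₀(k_a−k_d)/(k_d L₀) = 1 − 1.55×1.155/(0.255×11.8) = 0.4050, so
t_c = ln(5.529 × 0.4050) / 1.155 = 0.8063 / 1.155 = 0.6981 d.
L(t_c) = L₀ e^(−k_d t_c) = 11.8 × 0.8369 = 9.876 mg/L, and at the critical point k_a D_c = k_d L, so D_c = (0.255/1.41) × 9.876 = 1.786 mg/L.
x_c = v t_c = 0.701 m/s × 0.6981 d × 86400 s/d = 42280 m ≈ 42.3 km.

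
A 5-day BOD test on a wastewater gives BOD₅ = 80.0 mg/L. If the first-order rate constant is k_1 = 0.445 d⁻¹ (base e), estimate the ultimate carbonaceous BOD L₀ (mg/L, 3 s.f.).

L₀ ≈ 89.7 mg/L

BOD₅ = L₀(1 − e^(−5k_1)) ⇒ L₀ = BOD₅ / (1 − e^(−5×0.445))
= 80.0 / (1 − 0.1081) = 80.0 / 0.8919 = 89.69 mg/L.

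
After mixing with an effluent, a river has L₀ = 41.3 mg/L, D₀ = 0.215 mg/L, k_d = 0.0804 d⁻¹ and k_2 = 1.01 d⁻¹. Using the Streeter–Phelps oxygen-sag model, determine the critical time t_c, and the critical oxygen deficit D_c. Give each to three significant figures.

t_c = [1/(k_2−k_d)] ln[(k_2/k_d)(1 − D₀(k_2−k_d)/(k_d L₀))]
= [1/(1.01−0.0804)] ln[(1.01/0.0804)(1 − 0.215×0.9296/(0.0804×41.3))]
= (1/0.9296) ln[12.56 × 0.9398] = 1.076 × ln(11.81) = 1.076 × 2.469 = 2.656 d.
D_c = (k_d/k_2) L₀ e^(−k_d t_c) = (0.0804/1.01) × 41.3 × e^(−0.0804×2.656) = 0.07960 × 41.3 × 0.8077 = 2.656 mg/L.

t_c ≈ 2.66 d; D_c ≈ 2.66 mg/L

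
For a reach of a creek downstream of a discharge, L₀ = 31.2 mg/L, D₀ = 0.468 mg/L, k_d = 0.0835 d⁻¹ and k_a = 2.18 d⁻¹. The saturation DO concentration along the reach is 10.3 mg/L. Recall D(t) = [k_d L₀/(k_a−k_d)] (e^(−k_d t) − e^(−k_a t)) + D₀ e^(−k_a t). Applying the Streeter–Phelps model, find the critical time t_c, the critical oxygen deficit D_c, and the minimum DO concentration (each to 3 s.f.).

t_c ≈ 1.33 d; D_c ≈ 1.07 mg/L; min DO ≈ 9.23 mg/L

t_c = [1/(k_a−k_d)] ln[(k_a/k_d)(1 − D₀(k_a−k_d)/(k_d L₀))]
= [1/(2.18−0.0835)] ln[(2.18/0.0835)(1 − 0.468×2.097/(0.0835×31.2))]
= (1/2.097) ln[26.11 × 0.6234] = 0.4770 × ln(16.28) = 0.4770 × 2.790 = 1.331 d.
D_c = (k_d/k_a) L₀ e^(−k_d t_c) = (0.0835/2.18) × 31.2 × e^(−0.0835×1.331) = 0.03830 × 31.2 × 0.8948 = 1.069 mg/L.
Minimum DO = C_s − D_c = 10.3 − 1.069 = 9.231 mg/L.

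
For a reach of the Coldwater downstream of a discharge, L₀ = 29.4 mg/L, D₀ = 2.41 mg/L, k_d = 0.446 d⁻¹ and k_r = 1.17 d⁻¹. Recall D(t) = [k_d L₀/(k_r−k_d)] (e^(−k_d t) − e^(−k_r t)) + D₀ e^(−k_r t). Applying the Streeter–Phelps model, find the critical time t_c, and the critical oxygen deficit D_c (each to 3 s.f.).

t_c = [1/(k_r−k_d)] ln[(k_r/k_d)(1 − D₀(k_r−k_d)/(k_d L₀))]
= [1/(1.17−0.446)] ln[(1.17/0.446)(1 − 2.41×0.7240/(0.446×29.4))]
= (1/0.7240) ln[2.623 × 0.8669] = 1.381 × ln(2.274) = 1.381 × 0.8216 = 1.135 d.
D_c = (k_d/k_r) L₀ e^(−k_d t_c) = (0.446/1.17) × 29.4 × e^(−0.446×1.135) = 0.3812 × 29.4 × 0.6028 = 6.756 mg/L.

t_c ≈ 1.13 d; D_c ≈ 6.76 mg/L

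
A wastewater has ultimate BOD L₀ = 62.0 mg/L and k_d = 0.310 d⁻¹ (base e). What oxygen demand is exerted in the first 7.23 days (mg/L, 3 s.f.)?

y_t = L₀(1 − e^(−k_d t)) = 62.0 × (1 − e^(−0.310×7.23))
= 62.0 × (1 − 0.1063) = 62.0 × 0.8937 = 55.41 mg/L.

y ≈ 55.4 mg/L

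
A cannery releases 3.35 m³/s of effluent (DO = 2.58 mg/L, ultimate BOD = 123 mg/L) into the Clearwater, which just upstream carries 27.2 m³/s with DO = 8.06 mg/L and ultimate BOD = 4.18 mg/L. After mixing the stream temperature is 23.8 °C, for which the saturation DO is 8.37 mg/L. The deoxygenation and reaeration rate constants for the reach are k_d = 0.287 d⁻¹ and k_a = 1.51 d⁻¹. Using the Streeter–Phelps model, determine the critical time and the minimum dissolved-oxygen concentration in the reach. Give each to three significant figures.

t_c ≈ 1.15 d; minimum DO ≈ 6.02 mg/L

Mixed DO = (27.2×8.06 + 3.35×2.58)/(27.2+3.35) = 227.9/30.55 = 7.459 mg/L.
Mixed L₀ = (27.2×4.18 + 3.35×123)/(30.55) = 525.7/30.55 = 17.21 mg/L.
Initial deficit D₀ = C_s − DO₀ = 8.37 − 7.459 = 0.9109 mg/L.
t_c = (1/1.223) ln[(1.51/0.287)(1 − 0.9109×1.223/(0.287×17.21))] = 0.8177 × ln(4.075) = 1.149 d.
D_c = (0.287/1.51) × 17.21 × e^(−0.287×1.149) = 0.1901 × 17.21 × 0.7192 = 2.352 mg/L.
Minimum DO = 8.37 − 2.352 = 6.018 mg/L.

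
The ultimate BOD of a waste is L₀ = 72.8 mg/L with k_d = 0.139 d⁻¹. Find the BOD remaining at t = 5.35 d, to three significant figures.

L_t = L₀ e^(−k_d t) = 72.8 × e^(−0.139×5.35) = 72.8 × 0.4754 = 34.61 mg/L.

L ≈ 34.6 mg/L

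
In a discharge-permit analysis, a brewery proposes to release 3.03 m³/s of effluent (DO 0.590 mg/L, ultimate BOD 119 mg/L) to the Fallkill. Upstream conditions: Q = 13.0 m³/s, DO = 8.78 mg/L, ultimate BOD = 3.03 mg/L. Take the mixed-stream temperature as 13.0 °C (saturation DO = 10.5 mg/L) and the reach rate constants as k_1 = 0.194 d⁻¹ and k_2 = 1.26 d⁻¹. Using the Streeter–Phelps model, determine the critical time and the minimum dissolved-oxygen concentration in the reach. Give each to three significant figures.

Mixed DO = (13.0×8.78 + 3.03×0.590)/(13.0+3.03) = 115.9/16.03 = 7.232 mg/L.
Mixed L₀ = (13.0×3.03 + 3.03×119)/(16.03) = 400.0/16.03 = 24.95 mg/L.
Initial deficit D₀ = C_s − DO₀ = 10.5 − 7.232 = 3.268 mg/L.
t_c = (1/1.066) ln[(1.26/0.194)(1 − 3.268×1.066/(0.194×24.95))] = 0.9381 × ln(1.820) = 0.5619 d.
D_c = (0.194/1.26) × 24.95 × e^(−0.194×0.5619) = 0.1540 × 24.95 × 0.8967 = 3.445 mg/L.
Minimum DO = 10.5 − 3.445 = 7.055 mg/L.

t_c ≈ 0.562 d; minimum DO ≈ 7.06 mg/L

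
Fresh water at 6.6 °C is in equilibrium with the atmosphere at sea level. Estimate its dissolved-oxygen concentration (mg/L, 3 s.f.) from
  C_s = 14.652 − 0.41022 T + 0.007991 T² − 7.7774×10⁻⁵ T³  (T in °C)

C_s = 14.652 − 0.41022×6.6 + 0.007991×6.6² − 7.7774×10⁻⁵×6.6³ = 12.27 mg/L.

C_s ≈ 12.3 mg/L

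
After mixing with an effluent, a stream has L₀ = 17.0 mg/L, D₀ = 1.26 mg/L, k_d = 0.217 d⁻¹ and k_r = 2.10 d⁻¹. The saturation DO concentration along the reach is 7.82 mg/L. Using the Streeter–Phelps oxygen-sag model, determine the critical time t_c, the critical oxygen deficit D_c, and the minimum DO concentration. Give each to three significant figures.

At the critical point dD/dt = 0, so k_d L₀ e^(−k_d t) = k_r D. Substituting D(t) from the Streeter–Phelps equation and solving for t gives
t_c = ln[(k_r/k_d)(1 − D₀(k_r−k_d)/(k_d L₀))] / (k_r−k_d).
Here k_r−k_d = 1.883 d⁻¹ and 1 − D₀(k_r−k_d)/(k_d L₀) = 1 − 1.26×1.883/(0.217×17.0) = 0.3569, so
t_c = ln(9.677 × 0.3569) / 1.883 = 1.239 / 1.883 = 0.6582 d.
L(t_c) = L₀ e^(−k_d t_c) = 17.0 × 0.8669 = 14.74 mg/L, and at the critical point k_r D_c = k_d L, so D_c = (0.217/2.10) × 14.74 = 1.523 mg/L.
Minimum DO = C_s − D_c = 7.82 − 1.523 = 6.297 mg/L.

t_c ≈ 0.658 d; D_c ≈ 1.52 mg/L; min DO ≈ 6.30 mg/L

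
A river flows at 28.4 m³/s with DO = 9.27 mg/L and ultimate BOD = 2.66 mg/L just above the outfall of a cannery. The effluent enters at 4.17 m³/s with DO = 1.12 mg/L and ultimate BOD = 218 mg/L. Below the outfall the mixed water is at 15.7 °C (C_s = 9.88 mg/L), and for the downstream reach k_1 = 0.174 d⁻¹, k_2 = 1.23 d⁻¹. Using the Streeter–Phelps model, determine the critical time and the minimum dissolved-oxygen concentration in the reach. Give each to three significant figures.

Mixed DO = (28.4×9.27 + 4.17×1.12)/(28.4+4.17) = 267.9/32.57 = 8.227 mg/L.
Mixed L₀ = (28.4×2.66 + 4.17×218)/(32.57) = 984.6/32.57 = 30.23 mg/L.
Initial deficit D₀ = C_s − DO₀ = 9.88 − 8.227 = 1.653 mg/L.
t_c = (1/1.056) ln[(1.23/0.174)(1 − 1.653×1.056/(0.174×30.23))] = 0.9470 × ln(4.722) = 1.470 d.
D_c = (0.174/1.23) × 30.23 × e^(−0.174×1.470) = 0.1415 × 30.23 × 0.7743 = 3.311 mg/L.
Minimum DO = 9.88 − 3.311 = 6.569 mg/L.

t_c ≈ 1.47 d; minimum DO ≈ 6.57 mg/L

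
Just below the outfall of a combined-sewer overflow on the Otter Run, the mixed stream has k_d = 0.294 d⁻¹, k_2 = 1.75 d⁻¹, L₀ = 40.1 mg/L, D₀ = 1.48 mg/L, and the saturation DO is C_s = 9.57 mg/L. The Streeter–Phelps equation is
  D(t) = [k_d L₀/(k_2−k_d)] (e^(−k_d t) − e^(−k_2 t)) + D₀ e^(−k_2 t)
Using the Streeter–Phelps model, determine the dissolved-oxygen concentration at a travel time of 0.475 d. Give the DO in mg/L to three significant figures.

k_d L₀/(k_2−k_d) = 0.294×40.1/(1.75−0.294) = 11.79/1.456 = 8.097 mg/L.
e^(−k_d t) = e^(−0.294×0.4750) = 0.8697; e^(−k_2 t) = e^(−1.75×0.4750) = 0.4355.
D = 8.097 × (0.8697 − 0.4355) + 1.48 × 0.4355 = 3.515 + 0.6445 = 4.160 mg/L.
DO = C_s − D = 9.57 − 4.160 = 5.410 mg/L.

DO ≈ 5.41 mg/L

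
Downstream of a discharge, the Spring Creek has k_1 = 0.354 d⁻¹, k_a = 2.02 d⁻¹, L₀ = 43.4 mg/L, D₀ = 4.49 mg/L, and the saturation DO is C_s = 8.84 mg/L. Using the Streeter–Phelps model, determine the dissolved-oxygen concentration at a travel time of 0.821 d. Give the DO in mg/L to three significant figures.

DO ≈ 2.85 mg/L

k_1 L₀/(k_a−k_1) = 0.354×43.4/(2.02−0.354) = 15.36/1.666 = 9.222 mg/L.
e^(−k_1 t) = e^(−0.354×0.8210) = 0.7478; e^(−k_a t) = e^(−2.02×0.8210) = 0.1904.
D = 9.222 × (0.7478 − 0.1904) + 4.49 × 0.1904 = 5.140 + 0.8551 = 5.995 mg/L.
DO = C_s − D = 8.84 − 5.995 = 2.845 mg/L.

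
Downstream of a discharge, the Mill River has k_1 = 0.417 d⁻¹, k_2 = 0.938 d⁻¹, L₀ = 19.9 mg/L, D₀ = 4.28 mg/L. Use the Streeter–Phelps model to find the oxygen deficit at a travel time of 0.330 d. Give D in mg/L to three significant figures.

D ≈ 5.33 mg/L

k_1 L₀/(k_2−k_1) = 0.417×19.9/(0.938−0.417) = 8.298/0.5210 = 15.93 mg/L.
e^(−k_1 t) = e^(−0.417×0.3300) = 0.8714; e^(−k_2 t) = e^(−0.938×0.3300) = 0.7338.
D = 15.93 × (0.8714 − 0.7338) + 4.28 × 0.7338 = 2.193 + 3.141 = 5.333 mg/L.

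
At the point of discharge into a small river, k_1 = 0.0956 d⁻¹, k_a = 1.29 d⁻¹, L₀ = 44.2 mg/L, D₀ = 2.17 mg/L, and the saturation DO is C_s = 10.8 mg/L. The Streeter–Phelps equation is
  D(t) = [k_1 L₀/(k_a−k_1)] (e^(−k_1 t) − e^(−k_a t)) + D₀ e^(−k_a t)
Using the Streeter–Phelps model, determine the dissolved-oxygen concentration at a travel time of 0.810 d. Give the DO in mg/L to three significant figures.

k_1 L₀/(k_a−k_1) = 0.0956×44.2/(1.29−0.0956) = 4.226/1.194 = 3.538 mg/L.
e^(−k_1 t) = e^(−0.0956×0.8100) = 0.9255; e^(−k_a t) = e^(−1.29×0.8100) = 0.3517.
D = 3.538 × (0.9255 − 0.3517) + 2.17 × 0.3517 = 2.030 + 0.7632 = 2.793 mg/L.
DO = C_s − D = 10.8 − 2.793 = 8.007 mg/L.

DO ≈ 8.01 mg/L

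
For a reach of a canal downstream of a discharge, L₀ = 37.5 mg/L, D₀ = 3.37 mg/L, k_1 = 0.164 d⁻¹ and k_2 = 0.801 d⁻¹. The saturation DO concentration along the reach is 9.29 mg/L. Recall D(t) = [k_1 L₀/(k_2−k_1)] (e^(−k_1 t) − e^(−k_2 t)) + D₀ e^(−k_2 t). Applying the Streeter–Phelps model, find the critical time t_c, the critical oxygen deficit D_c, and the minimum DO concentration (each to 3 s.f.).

t_c ≈ 1.82 d; D_c ≈ 5.70 mg/L; min DO ≈ 3.59 mg/L

With k_2/k_1 = 4.884 and 1 − D₀(k_2−k_1)/(k_1 L₀) = 0.6509,
t_c = ln(4.884 × 0.6509) / (0.801 − 0.164) = ln(3.179) / 0.6370 = 1.157/0.6370 = 1.816 d.
D_c = (k_1/k_2) L₀ e^(−k_1 t_c) = (0.164/0.801) × 37.5 × e^(−0.164×1.816) = 0.2047 × 37.5 × 0.7425 = 5.701 mg/L.
Minimum DO = C_s − D_c = 9.29 − 5.701 = 3.589 mg/L.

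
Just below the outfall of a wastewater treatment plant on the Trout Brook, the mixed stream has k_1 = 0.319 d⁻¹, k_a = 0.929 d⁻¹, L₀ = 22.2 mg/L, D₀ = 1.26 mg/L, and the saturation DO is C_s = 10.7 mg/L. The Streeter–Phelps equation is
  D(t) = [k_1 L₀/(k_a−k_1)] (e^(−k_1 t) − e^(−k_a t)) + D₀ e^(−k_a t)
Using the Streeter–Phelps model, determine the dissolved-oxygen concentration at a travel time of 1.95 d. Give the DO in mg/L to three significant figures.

DO ≈ 6.16 mg/L

k_1 L₀/(k_a−k_1) = 0.319×22.2/(0.929−0.319) = 7.082/0.6100 = 11.61 mg/L.
e^(−k_1 t) = e^(−0.319×1.950) = 0.5368; e^(−k_a t) = e^(−0.929×1.950) = 0.1634.
D = 11.61 × (0.5368 − 0.1634) + 1.26 × 0.1634 = 4.335 + 0.2059 = 4.541 mg/L.
DO = C_s − D = 10.7 − 4.541 = 6.159 mg/L.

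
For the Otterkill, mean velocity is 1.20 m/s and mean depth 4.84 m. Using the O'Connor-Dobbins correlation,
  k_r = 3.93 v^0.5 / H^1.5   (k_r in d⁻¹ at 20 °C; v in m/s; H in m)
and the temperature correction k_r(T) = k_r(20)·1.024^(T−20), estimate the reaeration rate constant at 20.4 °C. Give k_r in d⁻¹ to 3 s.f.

k_r(20) = 3.93 × 1.20^0.5 / 4.84^1.5 = 3.93 × 1.095 / 10.65 = 0.4043 d⁻¹.
k_r(20.4) = 0.4043 × 1.024^(20.4−20) = 0.4043 × 1.010 = 0.4082 d⁻¹.

k_r ≈ 0.408 d⁻¹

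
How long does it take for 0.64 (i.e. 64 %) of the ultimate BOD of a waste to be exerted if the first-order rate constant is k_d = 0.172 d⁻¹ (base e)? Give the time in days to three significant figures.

y/L₀ = 1 − e^(−k_d t) = 0.64 ⇒ e^(−k_d t) = 0.360
t = −ln(0.360) / 0.172 = 1.022 / 0.172 = 5.940 d.

t ≈ 5.94 d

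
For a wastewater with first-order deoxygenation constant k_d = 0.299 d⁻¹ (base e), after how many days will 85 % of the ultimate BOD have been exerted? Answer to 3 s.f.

y/L₀ = 1 − e^(−k_d t) = 0.85 ⇒ e^(−k_d t) = 0.150
t = −ln(0.150) / 0.299 = 1.897 / 0.299 = 6.345 d.

t ≈ 6.34 d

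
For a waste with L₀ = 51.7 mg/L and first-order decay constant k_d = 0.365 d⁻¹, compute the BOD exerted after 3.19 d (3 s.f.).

y_t = L₀(1 − e^(−k_d t)) = 51.7 × (1 − e^(−0.365×3.19))
= 51.7 × (1 − 0.3121) = 51.7 × 0.6879 = 35.56 mg/L.

y ≈ 35.6 mg/L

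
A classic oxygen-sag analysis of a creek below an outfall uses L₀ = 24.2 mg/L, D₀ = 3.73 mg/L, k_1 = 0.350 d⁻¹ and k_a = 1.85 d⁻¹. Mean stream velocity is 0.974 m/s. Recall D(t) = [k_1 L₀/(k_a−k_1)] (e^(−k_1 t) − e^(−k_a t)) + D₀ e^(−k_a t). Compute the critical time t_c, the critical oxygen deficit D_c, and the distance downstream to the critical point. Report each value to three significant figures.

t_c ≈ 0.390 d; D_c ≈ 3.99 mg/L; x_c ≈ 32.8 km

t_c = [1/(k_a−k_1)] ln[(k_a/k_1)(1 − D₀(k_a−k_1)/(k_1 L₀))]
= [1/(1.85−0.350)] ln[(1.85/0.350)(1 − 3.73×1.500/(0.350×24.2))]
= (1/1.500) ln[5.286 × 0.3394] = 0.6667 × ln(1.794) = 0.6667 × 0.5845 = 0.3897 d.
D_c = (k_1/k_a) L₀ e^(−k_1 t_c) = (0.350/1.85) × 24.2 × e^(−0.350×0.3897) = 0.1892 × 24.2 × 0.8725 = 3.995 mg/L.
x_c = v t_c = 0.974 m/s × 0.3897 d × 86400 s/d = 32790 m ≈ 32.8 km.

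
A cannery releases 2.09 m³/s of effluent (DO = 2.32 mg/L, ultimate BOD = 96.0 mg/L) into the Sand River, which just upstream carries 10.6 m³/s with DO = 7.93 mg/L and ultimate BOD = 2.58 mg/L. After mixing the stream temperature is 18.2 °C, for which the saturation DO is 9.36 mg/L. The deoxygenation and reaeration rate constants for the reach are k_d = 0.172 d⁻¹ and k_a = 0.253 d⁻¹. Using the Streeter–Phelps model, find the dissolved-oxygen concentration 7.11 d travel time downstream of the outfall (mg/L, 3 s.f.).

Mixed DO = (10.6×7.93 + 2.09×2.32)/(10.6+2.09) = 88.91/12.69 = 7.006 mg/L.
Mixed L₀ = (10.6×2.58 + 2.09×96.0)/(12.69) = 228.0/12.69 = 17.97 mg/L.
Initial deficit D₀ = C_s − DO₀ = 9.36 − 7.006 = 2.354 mg/L.
D(7.11) = [0.172×17.97/(0.253−0.172)](e^(−0.172×7.11) − e^(−0.253×7.11)) + 2.354 e^(−0.253×7.11)
= 38.15 × (0.2944 − 0.1655) + 2.354 × 0.1655 = 5.306 mg/L.
DO = 9.36 − 5.306 = 4.054 mg/L.

DO ≈ 4.05 mg/L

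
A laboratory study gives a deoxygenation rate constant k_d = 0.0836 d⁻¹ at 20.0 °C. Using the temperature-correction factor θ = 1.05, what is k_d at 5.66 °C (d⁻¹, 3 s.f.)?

k_d(T₂) = k_d(T₁) · θ^(T₂−T₁) = 0.0836 × 1.05^(5.66−20.0)
= 0.0836 × 1.05^-14.3 = 0.0836 × 0.4968 = 0.04153 d⁻¹.

k_d ≈ 0.0415 d⁻¹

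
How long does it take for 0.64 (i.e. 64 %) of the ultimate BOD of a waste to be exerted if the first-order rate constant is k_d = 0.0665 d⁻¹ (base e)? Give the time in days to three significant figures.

t ≈ 15.4 d

y/L₀ = 1 − e^(−k_d t) = 0.64 ⇒ e^(−k_d t) = 0.360
t = −ln(0.360) / 0.0665 = 1.022 / 0.0665 = 15.36 d.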